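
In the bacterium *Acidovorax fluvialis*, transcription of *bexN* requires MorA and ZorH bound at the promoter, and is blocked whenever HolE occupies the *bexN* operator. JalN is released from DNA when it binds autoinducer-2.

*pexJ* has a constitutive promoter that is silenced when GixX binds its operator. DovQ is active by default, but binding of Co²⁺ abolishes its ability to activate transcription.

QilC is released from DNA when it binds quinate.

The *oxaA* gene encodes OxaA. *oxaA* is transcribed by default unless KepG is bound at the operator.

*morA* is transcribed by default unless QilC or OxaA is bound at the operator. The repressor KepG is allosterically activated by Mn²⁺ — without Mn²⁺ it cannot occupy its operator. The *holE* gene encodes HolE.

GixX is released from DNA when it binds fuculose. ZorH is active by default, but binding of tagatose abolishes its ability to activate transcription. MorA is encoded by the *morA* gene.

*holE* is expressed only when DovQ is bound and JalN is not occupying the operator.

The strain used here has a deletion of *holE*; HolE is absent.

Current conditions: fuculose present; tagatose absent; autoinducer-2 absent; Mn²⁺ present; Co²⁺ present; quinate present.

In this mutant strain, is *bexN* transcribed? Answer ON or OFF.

ON

Quinate is present, so QilC is inactive.
Mn²⁺ is present, so KepG is active.
With repressor KepG bound, *oxaA* is not transcribed.
So OxaA is not produced.
With no repressor bound, *morA* is transcribed.
So MorA is produced and active.
HolE is non-functional in this strain, so it has no effect.
Tagatose is absent, so ZorH is active.
No repressor is bound and MorA and ZorH are active, so *bexN* is transcribed.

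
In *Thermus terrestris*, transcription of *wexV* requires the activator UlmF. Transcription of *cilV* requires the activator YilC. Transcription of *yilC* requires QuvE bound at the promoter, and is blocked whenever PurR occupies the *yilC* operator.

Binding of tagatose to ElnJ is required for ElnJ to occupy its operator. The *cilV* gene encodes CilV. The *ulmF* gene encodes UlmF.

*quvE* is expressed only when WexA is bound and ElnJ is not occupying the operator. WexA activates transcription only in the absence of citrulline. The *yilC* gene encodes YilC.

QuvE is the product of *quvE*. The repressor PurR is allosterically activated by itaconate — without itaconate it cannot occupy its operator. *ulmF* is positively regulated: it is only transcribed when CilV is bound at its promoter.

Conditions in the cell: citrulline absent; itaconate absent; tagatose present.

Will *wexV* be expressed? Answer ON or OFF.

Tagatose is present, so ElnJ is active.
Citrulline is absent, so WexA is active.
With repressor ElnJ bound, *quvE* is not transcribed.
So QuvE is not produced.
Itaconate is absent, so PurR is inactive.
Required activator QuvE is absent, so *yilC* is not transcribed.
So YilC is not produced.
Required activator YilC is absent, so *cilV* is not transcribed.
So CilV is not produced.
Required activator CilV is absent, so *ulmF* is not transcribed.
So UlmF is not produced.
Required activator UlmF is absent, so *wexV* is not transcribed.

OFF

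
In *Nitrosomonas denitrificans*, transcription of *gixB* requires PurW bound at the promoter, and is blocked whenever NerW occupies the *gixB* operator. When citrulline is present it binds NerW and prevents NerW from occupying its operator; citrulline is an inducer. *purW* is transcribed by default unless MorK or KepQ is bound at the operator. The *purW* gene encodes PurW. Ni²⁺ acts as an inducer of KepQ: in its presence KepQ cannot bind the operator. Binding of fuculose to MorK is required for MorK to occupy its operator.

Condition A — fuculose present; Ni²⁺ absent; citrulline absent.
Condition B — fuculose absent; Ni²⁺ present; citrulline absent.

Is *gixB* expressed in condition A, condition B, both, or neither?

Condition A:
Fuculose is present, so MorK is active.
Ni²⁺ is absent, so KepQ is active.
With repressor MorK bound, *purW* is not transcribed.
So PurW is not produced.
Citrulline is absent, so NerW is active.
With repressor NerW bound, *gixB* is not transcribed.
→ *gixB* is OFF in A.
Condition B:
Fuculose is absent, so MorK is inactive.
Ni²⁺ is present, so KepQ is inactive.
With no repressor bound, *purW* is transcribed.
So PurW is produced and active.
Citrulline is absent, so NerW is active.
With repressor NerW bound, *gixB* is not transcribed.
→ *gixB* is OFF in B.

neither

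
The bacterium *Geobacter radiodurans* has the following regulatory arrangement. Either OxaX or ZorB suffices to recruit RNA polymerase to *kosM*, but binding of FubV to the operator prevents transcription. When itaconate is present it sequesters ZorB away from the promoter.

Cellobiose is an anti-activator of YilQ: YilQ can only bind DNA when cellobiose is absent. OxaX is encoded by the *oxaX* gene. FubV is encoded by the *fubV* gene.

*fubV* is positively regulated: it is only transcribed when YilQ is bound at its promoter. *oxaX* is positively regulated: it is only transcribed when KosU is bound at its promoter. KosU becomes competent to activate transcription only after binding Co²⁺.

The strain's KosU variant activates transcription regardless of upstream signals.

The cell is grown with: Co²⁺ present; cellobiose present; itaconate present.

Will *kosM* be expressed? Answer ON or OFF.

ON

KosU is constitutively active in this strain.
No repressor is bound and KosU is active, so *oxaX* is transcribed.
So OxaX is produced and active.
Itaconate is present, so ZorB is inactive.
Cellobiose is present, so YilQ is inactive.
Required activator YilQ is absent, so *fubV* is not transcribed.
So FubV is not produced.
Activator OxaX is present, so *kosM* is transcribed.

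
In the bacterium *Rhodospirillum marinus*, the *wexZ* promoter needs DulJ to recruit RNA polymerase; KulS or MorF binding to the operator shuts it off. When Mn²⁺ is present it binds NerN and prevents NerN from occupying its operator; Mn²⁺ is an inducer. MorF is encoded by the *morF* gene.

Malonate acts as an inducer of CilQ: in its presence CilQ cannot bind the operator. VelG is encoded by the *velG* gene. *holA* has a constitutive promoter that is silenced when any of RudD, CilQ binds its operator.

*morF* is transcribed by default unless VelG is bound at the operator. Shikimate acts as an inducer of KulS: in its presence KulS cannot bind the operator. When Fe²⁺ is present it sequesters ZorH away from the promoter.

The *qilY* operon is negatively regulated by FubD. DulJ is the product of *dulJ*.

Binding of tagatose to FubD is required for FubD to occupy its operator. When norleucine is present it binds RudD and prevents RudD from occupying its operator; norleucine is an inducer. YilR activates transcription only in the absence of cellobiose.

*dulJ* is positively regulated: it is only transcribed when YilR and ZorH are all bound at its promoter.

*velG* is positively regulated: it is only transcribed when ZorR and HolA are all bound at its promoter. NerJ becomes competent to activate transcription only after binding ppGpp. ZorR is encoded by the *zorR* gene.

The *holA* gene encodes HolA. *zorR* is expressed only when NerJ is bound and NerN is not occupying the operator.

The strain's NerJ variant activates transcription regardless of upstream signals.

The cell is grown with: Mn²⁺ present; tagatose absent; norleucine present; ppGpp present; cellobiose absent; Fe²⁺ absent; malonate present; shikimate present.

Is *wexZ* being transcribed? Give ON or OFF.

Cellobiose is absent, so YilR is active.
Fe²⁺ is absent, so ZorH is active.
No repressor is bound and YilR and ZorH are active, so *dulJ* is transcribed.
So DulJ is produced and active.
Shikimate is present, so KulS is inactive.
Mn²⁺ is present, so NerN is inactive.
NerJ is constitutively active in this strain.
No repressor is bound and NerJ is active, so *zorR* is transcribed.
So ZorR is produced and active.
Norleucine is present, so RudD is inactive.
Malonate is present, so CilQ is inactive.
With no repressor bound, *holA* is transcribed.
So HolA is produced and active.
No repressor is bound and ZorR and HolA are active, so *velG* is transcribed.
So VelG is produced and active.
With repressor VelG bound, *morF* is not transcribed.
So MorF is not produced.
No repressor is bound and DulJ is active, so *wexZ* is transcribed.

ON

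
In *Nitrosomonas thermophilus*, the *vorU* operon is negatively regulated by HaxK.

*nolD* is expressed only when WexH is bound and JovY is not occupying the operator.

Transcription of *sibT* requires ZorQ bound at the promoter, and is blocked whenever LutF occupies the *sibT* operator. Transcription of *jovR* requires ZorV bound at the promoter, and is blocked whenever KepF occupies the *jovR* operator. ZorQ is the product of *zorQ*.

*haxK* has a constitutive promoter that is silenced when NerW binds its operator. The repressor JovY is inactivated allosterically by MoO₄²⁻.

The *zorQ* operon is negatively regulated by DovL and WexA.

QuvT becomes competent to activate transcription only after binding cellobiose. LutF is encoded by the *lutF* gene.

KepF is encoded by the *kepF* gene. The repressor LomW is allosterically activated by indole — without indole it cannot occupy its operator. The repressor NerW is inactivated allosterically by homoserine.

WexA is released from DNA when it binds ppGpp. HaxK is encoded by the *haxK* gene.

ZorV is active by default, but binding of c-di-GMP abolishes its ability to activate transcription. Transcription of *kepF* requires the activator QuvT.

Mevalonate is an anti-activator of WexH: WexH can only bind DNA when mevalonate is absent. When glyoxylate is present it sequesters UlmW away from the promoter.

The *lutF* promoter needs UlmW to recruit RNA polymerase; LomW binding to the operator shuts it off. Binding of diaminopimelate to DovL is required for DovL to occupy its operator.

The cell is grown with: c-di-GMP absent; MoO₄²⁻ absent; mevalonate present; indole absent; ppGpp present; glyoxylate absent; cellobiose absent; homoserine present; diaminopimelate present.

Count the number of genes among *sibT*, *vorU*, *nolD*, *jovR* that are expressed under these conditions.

Diaminopimelate is present, so DovL is active.
ppGpp is present, so WexA is inactive.
With repressor DovL bound, *zorQ* is not transcribed.
So ZorQ is not produced.
Indole is absent, so LomW is inactive.
Glyoxylate is absent, so UlmW is active.
No repressor is bound and UlmW is active, so *lutF* is transcribed.
So LutF is produced and active.
With repressor LutF bound, *sibT* is not transcribed.
→ *sibT* is OFF.
Homoserine is present, so NerW is inactive.
With no repressor bound, *haxK* is transcribed.
So HaxK is produced and active.
With repressor HaxK bound, *vorU* is not transcribed.
→ *vorU* is OFF.
MoO₄²⁻ is absent, so JovY is active.
Mevalonate is present, so WexH is inactive.
With repressor JovY bound, *nolD* is not transcribed.
→ *nolD* is OFF.
c-di-GMP is absent, so ZorV is active.
Cellobiose is absent, so QuvT is inactive.
Required activator QuvT is absent, so *kepF* is not transcribed.
So KepF is not produced.
No repressor is bound and ZorV is active, so *jovR* is transcribed.
→ *jovR* is ON.
1 of the 4 genes is transcribed.

1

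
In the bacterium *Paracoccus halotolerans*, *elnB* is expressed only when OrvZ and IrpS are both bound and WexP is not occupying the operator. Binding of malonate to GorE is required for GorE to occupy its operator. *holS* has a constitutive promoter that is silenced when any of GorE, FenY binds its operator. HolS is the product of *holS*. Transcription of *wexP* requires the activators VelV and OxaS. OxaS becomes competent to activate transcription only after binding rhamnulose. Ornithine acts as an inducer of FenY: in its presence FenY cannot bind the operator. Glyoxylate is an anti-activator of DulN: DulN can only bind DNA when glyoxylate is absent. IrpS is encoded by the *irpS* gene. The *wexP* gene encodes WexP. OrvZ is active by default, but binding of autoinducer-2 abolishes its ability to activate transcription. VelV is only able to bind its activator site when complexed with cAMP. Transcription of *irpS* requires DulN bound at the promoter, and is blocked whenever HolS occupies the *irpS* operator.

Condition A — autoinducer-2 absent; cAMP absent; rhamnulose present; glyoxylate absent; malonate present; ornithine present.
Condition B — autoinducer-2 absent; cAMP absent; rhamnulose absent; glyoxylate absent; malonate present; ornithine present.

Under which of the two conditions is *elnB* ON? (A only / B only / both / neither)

Condition A:
Autoinducer-2 is absent, so OrvZ is active.
cAMP is absent, so VelV is inactive.
Rhamnulose is present, so OxaS is active.
Required activator VelV is absent, so *wexP* is not transcribed.
So WexP is not produced.
Glyoxylate is absent, so DulN is active.
Malonate is present, so GorE is active.
Ornithine is present, so FenY is inactive.
With repressor GorE bound, *holS* is not transcribed.
So HolS is not produced.
No repressor is bound and DulN is active, so *irpS* is transcribed.
So IrpS is produced and active.
No repressor is bound and OrvZ and IrpS are active, so *elnB* is transcribed.
→ *elnB* is ON in A.
Condition B:
Autoinducer-2 is absent, so OrvZ is active.
cAMP is absent, so VelV is inactive.
Rhamnulose is absent, so OxaS is inactive.
Required activator VelV is absent, so *wexP* is not transcribed.
So WexP is not produced.
Glyoxylate is absent, so DulN is active.
Malonate is present, so GorE is active.
Ornithine is present, so FenY is inactive.
With repressor GorE bound, *holS* is not transcribed.
So HolS is not produced.
No repressor is bound and DulN is active, so *irpS* is transcribed.
So IrpS is produced and active.
No repressor is bound and OrvZ and IrpS are active, so *elnB* is transcribed.
→ *elnB* is ON in B.

both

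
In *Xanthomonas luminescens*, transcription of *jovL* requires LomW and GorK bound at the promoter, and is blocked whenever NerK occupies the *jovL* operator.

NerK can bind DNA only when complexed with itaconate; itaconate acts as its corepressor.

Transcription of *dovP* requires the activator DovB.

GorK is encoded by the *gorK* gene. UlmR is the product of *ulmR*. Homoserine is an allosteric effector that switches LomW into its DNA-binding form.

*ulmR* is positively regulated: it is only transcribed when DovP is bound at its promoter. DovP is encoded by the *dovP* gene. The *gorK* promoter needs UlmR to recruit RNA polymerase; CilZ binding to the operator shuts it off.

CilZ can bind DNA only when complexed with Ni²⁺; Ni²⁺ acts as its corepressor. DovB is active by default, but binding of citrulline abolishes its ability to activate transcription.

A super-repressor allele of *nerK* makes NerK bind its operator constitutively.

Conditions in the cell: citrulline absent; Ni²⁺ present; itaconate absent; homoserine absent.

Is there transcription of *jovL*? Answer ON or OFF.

Homoserine is absent, so LomW is inactive.
NerK is constitutively active in this strain.
Ni²⁺ is present, so CilZ is active.
Citrulline is absent, so DovB is active.
No repressor is bound and DovB is active, so *dovP* is transcribed.
So DovP is produced and active.
No repressor is bound and DovP is active, so *ulmR* is transcribed.
So UlmR is produced and active.
With repressor CilZ bound, *gorK* is not transcribed.
So GorK is not produced.
With repressor NerK bound, *jovL* is not transcribed.

OFF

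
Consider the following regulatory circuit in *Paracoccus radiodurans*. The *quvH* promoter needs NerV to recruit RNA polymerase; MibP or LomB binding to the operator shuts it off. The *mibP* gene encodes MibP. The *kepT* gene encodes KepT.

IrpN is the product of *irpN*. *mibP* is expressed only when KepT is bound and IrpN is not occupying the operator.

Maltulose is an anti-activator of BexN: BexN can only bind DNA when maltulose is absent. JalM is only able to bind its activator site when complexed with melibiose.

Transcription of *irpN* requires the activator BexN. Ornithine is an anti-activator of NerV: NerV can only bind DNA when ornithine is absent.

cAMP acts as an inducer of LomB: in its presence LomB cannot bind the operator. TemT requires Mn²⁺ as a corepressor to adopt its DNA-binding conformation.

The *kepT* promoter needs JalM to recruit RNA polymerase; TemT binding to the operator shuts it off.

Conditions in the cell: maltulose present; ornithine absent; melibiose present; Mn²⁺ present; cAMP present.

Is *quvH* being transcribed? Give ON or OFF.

Maltulose is present, so BexN is inactive.
Required activator BexN is absent, so *irpN* is not transcribed.
So IrpN is not produced.
Melibiose is present, so JalM is active.
Mn²⁺ is present, so TemT is active.
With repressor TemT bound, *kepT* is not transcribed.
So KepT is not produced.
Required activator KepT is absent, so *mibP* is not transcribed.
So MibP is not produced.
cAMP is present, so LomB is inactive.
Ornithine is absent, so NerV is active.
No repressor is bound and NerV is active, so *quvH* is transcribed.

ON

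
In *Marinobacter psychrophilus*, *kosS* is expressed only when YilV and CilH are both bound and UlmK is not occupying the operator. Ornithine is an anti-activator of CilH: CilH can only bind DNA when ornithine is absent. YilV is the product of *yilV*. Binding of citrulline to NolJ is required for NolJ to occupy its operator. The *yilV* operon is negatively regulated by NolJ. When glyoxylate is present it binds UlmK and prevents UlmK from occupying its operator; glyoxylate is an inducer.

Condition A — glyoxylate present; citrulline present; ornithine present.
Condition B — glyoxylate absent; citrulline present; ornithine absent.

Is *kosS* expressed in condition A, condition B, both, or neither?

neither

Condition A:
Glyoxylate is present, so UlmK is inactive.
Citrulline is present, so NolJ is active.
With repressor NolJ bound, *yilV* is not transcribed.
So YilV is not produced.
Ornithine is present, so CilH is inactive.
Required activator YilV is absent, so *kosS* is not transcribed.
→ *kosS* is OFF in A.
Condition B:
Glyoxylate is absent, so UlmK is active.
Citrulline is present, so NolJ is active.
With repressor NolJ bound, *yilV* is not transcribed.
So YilV is not produced.
Ornithine is absent, so CilH is active.
With repressor UlmK bound, *kosS* is not transcribed.
→ *kosS* is OFF in B.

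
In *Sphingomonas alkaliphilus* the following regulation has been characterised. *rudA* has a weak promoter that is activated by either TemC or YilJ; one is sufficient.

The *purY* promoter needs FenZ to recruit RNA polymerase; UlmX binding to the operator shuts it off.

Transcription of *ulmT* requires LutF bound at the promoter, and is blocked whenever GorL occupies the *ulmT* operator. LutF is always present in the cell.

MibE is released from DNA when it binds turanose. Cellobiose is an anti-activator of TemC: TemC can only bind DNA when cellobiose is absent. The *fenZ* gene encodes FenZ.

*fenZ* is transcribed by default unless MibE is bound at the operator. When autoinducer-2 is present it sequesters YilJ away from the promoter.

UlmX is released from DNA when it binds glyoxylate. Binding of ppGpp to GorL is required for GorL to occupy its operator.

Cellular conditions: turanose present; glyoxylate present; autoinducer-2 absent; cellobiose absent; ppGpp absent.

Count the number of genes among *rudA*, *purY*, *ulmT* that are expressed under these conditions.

Cellobiose is absent, so TemC is active.
Autoinducer-2 is absent, so YilJ is active.
Activator TemC is present, so *rudA* is transcribed.
→ *rudA* is ON.
Glyoxylate is present, so UlmX is inactive.
Turanose is present, so MibE is inactive.
With no repressor bound, *fenZ* is transcribed.
So FenZ is produced and active.
No repressor is bound and FenZ is active, so *purY* is transcribed.
→ *purY* is ON.
LutF is produced constitutively and is active.
ppGpp is absent, so GorL is inactive.
No repressor is bound and LutF is active, so *ulmT* is transcribed.
→ *ulmT* is ON.
3 of the 3 genes are transcribed.

3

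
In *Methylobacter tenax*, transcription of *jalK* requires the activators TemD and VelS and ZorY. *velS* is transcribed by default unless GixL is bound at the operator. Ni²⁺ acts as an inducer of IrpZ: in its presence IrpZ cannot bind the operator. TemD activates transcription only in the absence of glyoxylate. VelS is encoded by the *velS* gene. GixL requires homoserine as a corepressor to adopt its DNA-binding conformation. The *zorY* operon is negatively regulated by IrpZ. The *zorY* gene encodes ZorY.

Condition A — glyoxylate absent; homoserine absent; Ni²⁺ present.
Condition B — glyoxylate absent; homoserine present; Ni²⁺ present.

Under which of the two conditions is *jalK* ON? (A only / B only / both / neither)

A only

Condition A:
Glyoxylate is absent, so TemD is active.
Homoserine is absent, so GixL is inactive.
With no repressor bound, *velS* is transcribed.
So VelS is produced and active.
Ni²⁺ is present, so IrpZ is inactive.
With no repressor bound, *zorY* is transcribed.
So ZorY is produced and active.
No repressor is bound and TemD and VelS and ZorY are active, so *jalK* is transcribed.
→ *jalK* is ON in A.
Condition B:
Glyoxylate is absent, so TemD is active.
Homoserine is present, so GixL is active.
With repressor GixL bound, *velS* is not transcribed.
So VelS is not produced.
Ni²⁺ is present, so IrpZ is inactive.
With no repressor bound, *zorY* is transcribed.
So ZorY is produced and active.
Required activator VelS is absent, so *jalK* is not transcribed.
→ *jalK* is OFF in B.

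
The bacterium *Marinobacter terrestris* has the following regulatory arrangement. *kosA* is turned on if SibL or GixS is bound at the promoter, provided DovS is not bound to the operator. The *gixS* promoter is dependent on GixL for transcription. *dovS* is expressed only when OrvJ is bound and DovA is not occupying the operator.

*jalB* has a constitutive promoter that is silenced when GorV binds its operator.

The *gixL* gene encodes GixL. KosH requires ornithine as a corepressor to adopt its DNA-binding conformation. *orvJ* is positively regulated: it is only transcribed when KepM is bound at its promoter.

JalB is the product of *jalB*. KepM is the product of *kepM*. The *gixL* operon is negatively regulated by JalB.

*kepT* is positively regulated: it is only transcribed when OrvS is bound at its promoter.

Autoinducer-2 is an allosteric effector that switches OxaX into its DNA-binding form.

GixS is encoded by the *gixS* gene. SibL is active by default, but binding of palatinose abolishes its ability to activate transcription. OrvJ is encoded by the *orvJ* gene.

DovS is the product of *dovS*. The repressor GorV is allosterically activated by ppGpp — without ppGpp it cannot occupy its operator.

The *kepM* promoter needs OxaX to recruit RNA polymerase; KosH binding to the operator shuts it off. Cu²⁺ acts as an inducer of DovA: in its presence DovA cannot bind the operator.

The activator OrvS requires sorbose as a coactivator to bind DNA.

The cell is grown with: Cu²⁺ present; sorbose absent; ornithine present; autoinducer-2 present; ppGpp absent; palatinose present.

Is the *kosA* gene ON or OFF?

OFF

Autoinducer-2 is present, so OxaX is active.
Ornithine is present, so KosH is active.
With repressor KosH bound, *kepM* is not transcribed.
So KepM is not produced.
Required activator KepM is absent, so *orvJ* is not transcribed.
So OrvJ is not produced.
Cu²⁺ is present, so DovA is inactive.
Required activator OrvJ is absent, so *dovS* is not transcribed.
So DovS is not produced.
Palatinose is present, so SibL is inactive.
ppGpp is absent, so GorV is inactive.
With no repressor bound, *jalB* is transcribed.
So JalB is produced and active.
With repressor JalB bound, *gixL* is not transcribed.
So GixL is not produced.
Required activator GixL is absent, so *gixS* is not transcribed.
So GixS is not produced.
No activator is available at the *kosA* promoter, so *kosA* is not transcribed.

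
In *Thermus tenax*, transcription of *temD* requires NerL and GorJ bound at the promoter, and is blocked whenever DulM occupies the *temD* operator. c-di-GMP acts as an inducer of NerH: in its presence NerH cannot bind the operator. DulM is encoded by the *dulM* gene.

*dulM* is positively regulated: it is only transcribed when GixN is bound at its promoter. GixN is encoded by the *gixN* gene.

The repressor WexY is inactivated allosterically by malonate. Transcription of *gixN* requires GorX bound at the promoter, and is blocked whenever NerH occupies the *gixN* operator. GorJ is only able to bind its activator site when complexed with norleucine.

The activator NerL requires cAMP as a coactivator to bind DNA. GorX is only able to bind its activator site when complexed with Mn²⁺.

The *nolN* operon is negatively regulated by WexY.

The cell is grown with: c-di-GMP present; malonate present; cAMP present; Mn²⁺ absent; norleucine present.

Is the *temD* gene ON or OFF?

ON

cAMP is present, so NerL is active.
c-di-GMP is present, so NerH is inactive.
Mn²⁺ is absent, so GorX is inactive.
Required activator GorX is absent, so *gixN* is not transcribed.
So GixN is not produced.
Required activator GixN is absent, so *dulM* is not transcribed.
So DulM is not produced.
Norleucine is present, so GorJ is active.
No repressor is bound and NerL and GorJ are active, so *temD* is transcribed.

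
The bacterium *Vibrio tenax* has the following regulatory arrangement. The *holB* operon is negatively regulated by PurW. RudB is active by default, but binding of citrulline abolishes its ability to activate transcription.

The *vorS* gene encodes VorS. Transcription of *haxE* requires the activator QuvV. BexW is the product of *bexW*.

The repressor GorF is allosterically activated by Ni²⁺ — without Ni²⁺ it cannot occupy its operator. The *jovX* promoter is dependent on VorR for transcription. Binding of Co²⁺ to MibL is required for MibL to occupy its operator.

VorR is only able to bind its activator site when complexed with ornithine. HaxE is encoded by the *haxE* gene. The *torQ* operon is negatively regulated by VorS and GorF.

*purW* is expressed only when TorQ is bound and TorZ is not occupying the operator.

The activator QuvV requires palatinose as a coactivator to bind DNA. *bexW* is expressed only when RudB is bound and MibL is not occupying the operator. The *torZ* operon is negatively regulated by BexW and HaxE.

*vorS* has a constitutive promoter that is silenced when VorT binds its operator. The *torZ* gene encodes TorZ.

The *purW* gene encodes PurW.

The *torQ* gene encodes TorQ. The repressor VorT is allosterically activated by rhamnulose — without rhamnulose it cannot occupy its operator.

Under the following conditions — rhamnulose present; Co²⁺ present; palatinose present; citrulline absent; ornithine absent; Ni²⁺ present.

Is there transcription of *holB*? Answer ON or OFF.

Rhamnulose is present, so VorT is active.
With repressor VorT bound, *vorS* is not transcribed.
So VorS is not produced.
Ni²⁺ is present, so GorF is active.
With repressor GorF bound, *torQ* is not transcribed.
So TorQ is not produced.
Citrulline is absent, so RudB is active.
Co²⁺ is present, so MibL is active.
With repressor MibL bound, *bexW* is not transcribed.
So BexW is not produced.
Palatinose is present, so QuvV is active.
No repressor is bound and QuvV is active, so *haxE* is transcribed.
So HaxE is produced and active.
With repressor HaxE bound, *torZ* is not transcribed.
So TorZ is not produced.
Required activator TorQ is absent, so *purW* is not transcribed.
So PurW is not produced.
With no repressor bound, *holB* is transcribed.

ON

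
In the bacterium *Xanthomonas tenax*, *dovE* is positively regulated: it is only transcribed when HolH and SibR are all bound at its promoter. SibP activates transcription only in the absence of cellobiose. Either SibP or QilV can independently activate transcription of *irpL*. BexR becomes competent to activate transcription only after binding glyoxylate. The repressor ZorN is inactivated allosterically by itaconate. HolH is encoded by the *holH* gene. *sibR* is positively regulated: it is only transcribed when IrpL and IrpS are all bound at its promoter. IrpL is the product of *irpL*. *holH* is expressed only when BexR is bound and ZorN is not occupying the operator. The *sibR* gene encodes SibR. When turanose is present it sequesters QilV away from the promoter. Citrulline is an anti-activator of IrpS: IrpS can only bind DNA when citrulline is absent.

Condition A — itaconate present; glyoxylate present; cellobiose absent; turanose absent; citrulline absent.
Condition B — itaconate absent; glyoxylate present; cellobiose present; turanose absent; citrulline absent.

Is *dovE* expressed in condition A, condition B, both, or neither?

A only

Condition A:
Itaconate is present, so ZorN is inactive.
Glyoxylate is present, so BexR is active.
No repressor is bound and BexR is active, so *holH* is transcribed.
So HolH is produced and active.
Cellobiose is absent, so SibP is active.
Turanose is absent, so QilV is active.
Activator SibP is present, so *irpL* is transcribed.
So IrpL is produced and active.
Citrulline is absent, so IrpS is active.
No repressor is bound and IrpL and IrpS are active, so *sibR* is transcribed.
So SibR is produced and active.
No repressor is bound and HolH and SibR are active, so *dovE* is transcribed.
→ *dovE* is ON in A.
Condition B:
Itaconate is absent, so ZorN is active.
Glyoxylate is present, so BexR is active.
With repressor ZorN bound, *holH* is not transcribed.
So HolH is not produced.
Cellobiose is present, so SibP is inactive.
Turanose is absent, so QilV is active.
Activator QilV is present, so *irpL* is transcribed.
So IrpL is produced and active.
Citrulline is absent, so IrpS is active.
No repressor is bound and IrpL and IrpS are active, so *sibR* is transcribed.
So SibR is produced and active.
Required activator HolH is absent, so *dovE* is not transcribed.
→ *dovE* is OFF in B.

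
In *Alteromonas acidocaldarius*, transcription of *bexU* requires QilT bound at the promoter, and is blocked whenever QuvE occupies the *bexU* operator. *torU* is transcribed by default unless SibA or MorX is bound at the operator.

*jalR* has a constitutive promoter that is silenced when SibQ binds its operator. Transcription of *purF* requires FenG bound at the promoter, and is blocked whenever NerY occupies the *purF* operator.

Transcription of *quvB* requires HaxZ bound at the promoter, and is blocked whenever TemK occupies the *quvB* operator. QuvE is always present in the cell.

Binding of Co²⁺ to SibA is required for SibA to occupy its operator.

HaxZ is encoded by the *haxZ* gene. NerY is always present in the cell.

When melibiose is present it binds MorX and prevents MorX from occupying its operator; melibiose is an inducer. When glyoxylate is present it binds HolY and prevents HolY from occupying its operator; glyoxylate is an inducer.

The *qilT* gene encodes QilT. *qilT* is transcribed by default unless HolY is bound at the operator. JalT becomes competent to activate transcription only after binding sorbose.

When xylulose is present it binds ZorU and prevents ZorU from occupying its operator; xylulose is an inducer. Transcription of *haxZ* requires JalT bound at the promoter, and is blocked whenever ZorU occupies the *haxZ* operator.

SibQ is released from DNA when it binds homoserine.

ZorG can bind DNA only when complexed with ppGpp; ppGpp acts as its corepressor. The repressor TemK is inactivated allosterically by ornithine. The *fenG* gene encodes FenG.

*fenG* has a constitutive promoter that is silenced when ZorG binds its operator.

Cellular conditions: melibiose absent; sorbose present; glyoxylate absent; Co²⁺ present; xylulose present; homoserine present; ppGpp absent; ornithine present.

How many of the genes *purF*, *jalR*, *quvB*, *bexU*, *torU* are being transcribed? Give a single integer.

ppGpp is absent, so ZorG is inactive.
With no repressor bound, *fenG* is transcribed.
So FenG is produced and active.
NerY is produced constitutively and is active.
With repressor NerY bound, *purF* is not transcribed.
→ *purF* is OFF.
Homoserine is present, so SibQ is inactive.
With no repressor bound, *jalR* is transcribed.
→ *jalR* is ON.
Ornithine is present, so TemK is inactive.
Xylulose is present, so ZorU is inactive.
Sorbose is present, so JalT is active.
No repressor is bound and JalT is active, so *haxZ* is transcribed.
So HaxZ is produced and active.
No repressor is bound and HaxZ is active, so *quvB* is transcribed.
→ *quvB* is ON.
Glyoxylate is absent, so HolY is active.
With repressor HolY bound, *qilT* is not transcribed.
So QilT is not produced.
QuvE is produced constitutively and is active.
With repressor QuvE bound, *bexU* is not transcribed.
→ *bexU* is OFF.
Co²⁺ is present, so SibA is active.
Melibiose is absent, so MorX is active.
With repressor SibA bound, *torU* is not transcribed.
→ *torU* is OFF.
2 of the 5 genes are transcribed.

2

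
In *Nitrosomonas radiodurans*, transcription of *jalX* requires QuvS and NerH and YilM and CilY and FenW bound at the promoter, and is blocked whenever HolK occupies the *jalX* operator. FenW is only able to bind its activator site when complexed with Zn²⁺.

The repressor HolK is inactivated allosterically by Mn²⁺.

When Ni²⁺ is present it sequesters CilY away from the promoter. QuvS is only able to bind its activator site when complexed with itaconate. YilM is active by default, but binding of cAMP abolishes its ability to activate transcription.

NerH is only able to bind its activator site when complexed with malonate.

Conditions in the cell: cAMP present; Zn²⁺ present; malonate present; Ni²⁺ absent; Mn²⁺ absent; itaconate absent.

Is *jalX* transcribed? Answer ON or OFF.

Itaconate is absent, so QuvS is inactive.
Malonate is present, so NerH is active.
cAMP is present, so YilM is inactive.
Ni²⁺ is absent, so CilY is active.
Zn²⁺ is present, so FenW is active.
Mn²⁺ is absent, so HolK is active.
With repressor HolK bound, *jalX* is not transcribed.

OFF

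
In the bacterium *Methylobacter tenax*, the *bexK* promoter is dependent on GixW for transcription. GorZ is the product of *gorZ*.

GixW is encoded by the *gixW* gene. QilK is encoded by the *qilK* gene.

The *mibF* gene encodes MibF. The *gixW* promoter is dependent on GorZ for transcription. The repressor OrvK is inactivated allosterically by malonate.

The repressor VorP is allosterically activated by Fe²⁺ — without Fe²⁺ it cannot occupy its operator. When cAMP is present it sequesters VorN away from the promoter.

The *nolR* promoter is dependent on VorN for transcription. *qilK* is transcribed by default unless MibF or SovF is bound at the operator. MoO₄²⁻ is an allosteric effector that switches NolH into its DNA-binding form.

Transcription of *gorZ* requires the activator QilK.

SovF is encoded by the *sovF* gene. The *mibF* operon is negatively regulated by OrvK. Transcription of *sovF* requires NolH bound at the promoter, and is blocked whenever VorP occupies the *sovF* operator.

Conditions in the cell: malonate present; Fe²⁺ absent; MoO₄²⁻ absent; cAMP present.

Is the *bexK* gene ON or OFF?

OFF

Malonate is present, so OrvK is inactive.
With no repressor bound, *mibF* is transcribed.
So MibF is produced and active.
MoO₄²⁻ is absent, so NolH is inactive.
Fe²⁺ is absent, so VorP is inactive.
Required activator NolH is absent, so *sovF* is not transcribed.
So SovF is not produced.
With repressor MibF bound, *qilK* is not transcribed.
So QilK is not produced.
Required activator QilK is absent, so *gorZ* is not transcribed.
So GorZ is not produced.
Required activator GorZ is absent, so *gixW* is not transcribed.
So GixW is not produced.
Required activator GixW is absent, so *bexK* is not transcribed.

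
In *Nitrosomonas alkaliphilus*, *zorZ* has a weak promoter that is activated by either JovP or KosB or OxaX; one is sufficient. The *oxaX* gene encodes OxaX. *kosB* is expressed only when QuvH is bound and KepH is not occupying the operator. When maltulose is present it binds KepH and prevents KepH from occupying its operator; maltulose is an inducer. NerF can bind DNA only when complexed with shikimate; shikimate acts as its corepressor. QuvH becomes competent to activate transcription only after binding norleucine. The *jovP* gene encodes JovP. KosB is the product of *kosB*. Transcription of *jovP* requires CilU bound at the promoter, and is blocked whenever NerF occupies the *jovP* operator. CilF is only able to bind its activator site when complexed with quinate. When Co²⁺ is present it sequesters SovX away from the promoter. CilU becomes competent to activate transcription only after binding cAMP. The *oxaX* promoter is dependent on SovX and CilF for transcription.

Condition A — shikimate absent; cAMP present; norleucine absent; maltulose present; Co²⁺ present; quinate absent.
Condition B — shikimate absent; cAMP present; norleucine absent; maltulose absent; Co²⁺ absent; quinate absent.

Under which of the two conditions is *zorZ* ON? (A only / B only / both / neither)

both

Condition A:
Shikimate is absent, so NerF is inactive.
cAMP is present, so CilU is active.
No repressor is bound and CilU is active, so *jovP* is transcribed.
So JovP is produced and active.
Norleucine is absent, so QuvH is inactive.
Maltulose is present, so KepH is inactive.
Required activator QuvH is absent, so *kosB* is not transcribed.
So KosB is not produced.
Co²⁺ is present, so SovX is inactive.
Quinate is absent, so CilF is inactive.
Required activator SovX is absent, so *oxaX* is not transcribed.
So OxaX is not produced.
Activator JovP is present, so *zorZ* is transcribed.
→ *zorZ* is ON in A.
Condition B:
Shikimate is absent, so NerF is inactive.
cAMP is present, so CilU is active.
No repressor is bound and CilU is active, so *jovP* is transcribed.
So JovP is produced and active.
Norleucine is absent, so QuvH is inactive.
Maltulose is absent, so KepH is active.
With repressor KepH bound, *kosB* is not transcribed.
So KosB is not produced.
Co²⁺ is absent, so SovX is active.
Quinate is absent, so CilF is inactive.
Required activator CilF is absent, so *oxaX* is not transcribed.
So OxaX is not produced.
Activator JovP is present, so *zorZ* is transcribed.
→ *zorZ* is ON in B.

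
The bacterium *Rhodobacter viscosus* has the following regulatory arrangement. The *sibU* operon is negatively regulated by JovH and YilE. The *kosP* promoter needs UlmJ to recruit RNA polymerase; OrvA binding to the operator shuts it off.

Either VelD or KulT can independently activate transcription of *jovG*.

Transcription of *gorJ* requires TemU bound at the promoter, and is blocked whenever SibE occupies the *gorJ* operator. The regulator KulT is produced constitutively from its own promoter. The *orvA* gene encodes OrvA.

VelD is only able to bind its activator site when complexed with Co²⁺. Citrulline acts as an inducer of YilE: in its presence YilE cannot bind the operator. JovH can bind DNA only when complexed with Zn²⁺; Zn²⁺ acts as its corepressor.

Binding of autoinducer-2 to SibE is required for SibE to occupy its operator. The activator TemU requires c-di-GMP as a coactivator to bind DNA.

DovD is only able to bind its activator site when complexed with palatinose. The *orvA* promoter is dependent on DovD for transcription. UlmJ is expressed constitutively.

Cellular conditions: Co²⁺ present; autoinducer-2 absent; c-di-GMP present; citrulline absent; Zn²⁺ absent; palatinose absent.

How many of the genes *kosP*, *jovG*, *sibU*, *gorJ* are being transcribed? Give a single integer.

3

Palatinose is absent, so DovD is inactive.
Required activator DovD is absent, so *orvA* is not transcribed.
So OrvA is not produced.
UlmJ is produced constitutively and is active.
No repressor is bound and UlmJ is active, so *kosP* is transcribed.
→ *kosP* is ON.
Co²⁺ is present, so VelD is active.
KulT is produced constitutively and is active.
Activator VelD is present, so *jovG* is transcribed.
→ *jovG* is ON.
Zn²⁺ is absent, so JovH is inactive.
Citrulline is absent, so YilE is active.
With repressor YilE bound, *sibU* is not transcribed.
→ *sibU* is OFF.
Autoinducer-2 is absent, so SibE is inactive.
c-di-GMP is present, so TemU is active.
No repressor is bound and TemU is active, so *gorJ* is transcribed.
→ *gorJ* is ON.
3 of the 4 genes are transcribed.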